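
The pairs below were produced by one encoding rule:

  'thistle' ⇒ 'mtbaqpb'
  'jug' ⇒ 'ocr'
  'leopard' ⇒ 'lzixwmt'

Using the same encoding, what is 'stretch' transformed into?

pkbmzba

The output letters match the input read backwards, each shifted +8: thistle reversed is eltsiht. The word is reversed, then every letter is shifted forward by 8.
For stretch: reverse → hcterts; then shift: h+8=p, c+8=k, t+8=b, e+8=m, r+8=z, t+8=b, s+8=a.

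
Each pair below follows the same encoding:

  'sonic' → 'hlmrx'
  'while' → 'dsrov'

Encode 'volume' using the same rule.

Each pair mirrors across the alphabet (s↔h, o↔l, n↔m): positions sum to 25. Letters are reflected about the middle of the alphabet (position → 25−position): Atbash.
On volume: v↔e, o↔l, l↔o, u↔f, m↔n, e↔v.

elofnv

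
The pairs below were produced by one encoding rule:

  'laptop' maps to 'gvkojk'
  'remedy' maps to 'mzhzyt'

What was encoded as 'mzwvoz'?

rebate

This is a Caesar cipher with shift 21.
Reversing it on mzwvoz: m−21=r, z−21=e, w−21=b, v−21=a, o−21=t, z−21=e.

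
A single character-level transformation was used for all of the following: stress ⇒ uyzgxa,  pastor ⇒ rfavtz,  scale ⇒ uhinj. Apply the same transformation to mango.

ofvit

A repeating key of period 3 is used — shifts +2, +5, +8 over and over.
Applying it to mango: m+2=o, a+5=f, n+8=v, g+2=i, o+5=t.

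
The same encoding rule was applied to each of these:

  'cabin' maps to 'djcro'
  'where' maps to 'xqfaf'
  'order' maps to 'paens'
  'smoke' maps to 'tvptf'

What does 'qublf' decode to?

place

Shifts by position in cabin: pos 0: c→d (+1), pos 1: a→j (+9), pos 2: b→c (+1), pos 3: i→r (+9) — repeating every 2. A repeating key of period 2 is used — shifts +1, +9 over and over.
Reversing it on qublf: q−1=p, u−9=l, b−1=a, l−9=c, f−1=e.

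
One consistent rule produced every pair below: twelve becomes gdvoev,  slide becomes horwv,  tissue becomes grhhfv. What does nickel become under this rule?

Each pair mirrors across the alphabet (t↔g, w↔d, e↔v): positions sum to 25. This is the alphabet-reversal cipher (Atbash): a becomes z, b becomes y, etc.
On nickel: n↔m, i↔r, c↔x, k↔p, e↔v, l↔o.

mrxpvo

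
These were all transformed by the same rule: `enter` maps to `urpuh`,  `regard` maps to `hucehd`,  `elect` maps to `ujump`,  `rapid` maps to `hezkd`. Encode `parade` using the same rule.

e(4)→u(20) and n(13)→r(17) fit y≡17x+4 (mod 26); the inverse of 17 mod 26 is 23. Each letter's alphabet position (a=0..z=25) is mapped through 17·x+4 mod 26 — an affine cipher.
For parade: p(15)→17·15+4≡25=z; a(0)→17·0+4≡4=e; r(17)→17·17+4≡7=h; a(0)→17·0+4≡4=e; d(3)→17·3+4≡3=d; e(4)→17·4+4≡20=u (all mod 26).

zehedu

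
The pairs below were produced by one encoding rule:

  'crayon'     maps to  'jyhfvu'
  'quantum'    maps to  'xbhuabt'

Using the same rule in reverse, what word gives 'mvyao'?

Compare letters: c→j is +7, r→y is +7, a→h is +7 — a constant shift. It's a constant shift of +7 (ROT7).
Reversing it on mvyao: m−7=f, v−7=o, y−7=r, a−7=t, o−7=h.

forth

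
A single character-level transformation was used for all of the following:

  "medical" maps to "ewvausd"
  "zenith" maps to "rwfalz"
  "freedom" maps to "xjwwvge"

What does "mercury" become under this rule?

Compare letters: m→e is +18, e→w is +18, d→v is +18 — a constant shift. Each letter is shifted forward by 18 in the alphabet (a Caesar shift of +18).
Applying it to mercury: m+18=e, e+18=w, r+18=j, c+18=u, u+18=m, r+18=j, y+18=q.

ewjumjq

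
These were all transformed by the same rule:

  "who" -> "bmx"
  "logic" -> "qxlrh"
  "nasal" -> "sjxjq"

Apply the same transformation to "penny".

unssd

The rule splits by letter class: vowels +9, consonants +5.
Applying it to penny: p(cons)+5=u, e(vowel)+9=n, n(cons)+5=s, n(cons)+5=s, y(cons)+5=d.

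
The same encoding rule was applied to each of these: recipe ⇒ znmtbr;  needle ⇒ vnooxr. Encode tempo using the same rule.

bnwaa

Letter i (0-indexed) is shifted by i+8, so successive shifts are 8, 9, 10, ….
On tempo: t+8=b, e+9=n, m+10=w, p+11=a, o+12=a.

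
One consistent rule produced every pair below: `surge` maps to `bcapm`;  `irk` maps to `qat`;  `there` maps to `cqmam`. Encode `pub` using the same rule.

yck

The rule splits by letter class: vowels +8, consonants +9.
On pub: p(cons)+9=y, u(vowel)+8=c, b(cons)+9=k.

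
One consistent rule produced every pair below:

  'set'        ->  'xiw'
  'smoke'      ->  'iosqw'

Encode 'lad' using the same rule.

The output letters match the input read backwards, each shifted +4: set reversed is tes. Two steps: reverse the string, then apply a Caesar shift of +4.
Applying it to lad: reverse → dal; then shift: d+4=h, a+4=e, l+4=p.

hep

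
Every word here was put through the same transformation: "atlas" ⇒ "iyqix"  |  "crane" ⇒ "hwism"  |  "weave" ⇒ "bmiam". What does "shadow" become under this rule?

The shift depends on letter class: consonant t→y is +5, but vowel a→i is +8. Vowels shift forward by 8 and consonants shift forward by 5.
On shadow: s(cons)+5=x, h(cons)+5=m, a(vowel)+8=i, d(cons)+5=i, o(vowel)+8=w, w(cons)+5=b.

xmiiwb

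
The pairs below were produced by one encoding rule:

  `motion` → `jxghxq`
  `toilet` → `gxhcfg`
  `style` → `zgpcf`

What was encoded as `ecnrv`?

m(12)→j(9) and o(14)→x(23) fit y≡7x+3 (mod 26); the inverse of 7 mod 26 is 15. Each letter's alphabet position (a=0..z=25) is mapped through 7·x+3 mod 26 — an affine cipher.
Reversing it on ecnrv: e(4)→15·(4−3)≡15=p; c(2)→15·(2−3)≡11=l; n(13)→15·(13−3)≡20=u; r(17)→15·(17−3)≡2=c; v(21)→15·(21−3)≡10=k (all mod 26).

pluck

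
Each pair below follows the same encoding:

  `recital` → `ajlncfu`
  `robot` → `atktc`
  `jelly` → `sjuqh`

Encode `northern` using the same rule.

A repeating key of period 2 is used — shifts +9, +5 over and over.
For northern: n+9=w, o+5=t, r+9=a, t+5=y, h+9=q, e+5=j, r+9=a, n+5=s.

wtayqjas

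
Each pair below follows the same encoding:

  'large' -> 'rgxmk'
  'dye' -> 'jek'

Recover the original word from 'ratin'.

lunch

Compare letters: l→r is +6, a→g is +6, r→x is +6 — a constant shift. This is a Caesar cipher with shift 6.
Decoding ratin: r−6=l, a−6=u, t−6=n, i−6=c, n−6=h.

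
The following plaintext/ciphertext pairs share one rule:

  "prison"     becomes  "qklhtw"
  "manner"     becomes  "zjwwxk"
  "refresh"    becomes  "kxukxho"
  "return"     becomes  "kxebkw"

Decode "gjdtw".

bacon

p(15)→q(16) and r(17)→k(10) fit y≡23x+9 (mod 26); the inverse of 23 mod 26 is 17. Treating letters as 0–25, the rule is x ↦ 23x + 9 (mod 26).
Reversing it on gjdtw: g(6)→17·(6−9)≡1=b; j(9)→17·(9−9)≡0=a; d(3)→17·(3−9)≡2=c; t(19)→17·(19−9)≡14=o; w(22)→17·(22−9)≡13=n (all mod 26).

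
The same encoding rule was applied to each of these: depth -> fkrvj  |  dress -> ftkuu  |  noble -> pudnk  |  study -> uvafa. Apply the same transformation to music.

The shift depends on letter class: consonant d→f is +2, but vowel e→k is +6. The rule splits by letter class: vowels +6, consonants +2.
For music: m(cons)+2=o, u(vowel)+6=a, s(cons)+2=u, i(vowel)+6=o, c(cons)+2=e.

oauoe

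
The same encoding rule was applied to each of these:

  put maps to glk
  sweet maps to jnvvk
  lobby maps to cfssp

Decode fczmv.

It's a constant shift of +17 (ROT17).
Reversing it on fczmv: f−17=o, c−17=l, z−17=i, m−17=v, v−17=e.

olive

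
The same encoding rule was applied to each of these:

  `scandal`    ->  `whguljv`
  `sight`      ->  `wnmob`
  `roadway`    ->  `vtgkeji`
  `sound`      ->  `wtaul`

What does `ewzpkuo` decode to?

In scandal: s→w is +4, c→h is +5, a→g is +6, n→u is +7 — the shift increases by 1 each position. Each letter shifts forward by (position + 4), i.e. 4, 5, 6, … — the shift grows by one for each successive letter.
Undoing it on ewzpkuo: e−4=a, w−5=r, z−6=t, p−7=i, k−8=c, u−9=l, o−10=e.

article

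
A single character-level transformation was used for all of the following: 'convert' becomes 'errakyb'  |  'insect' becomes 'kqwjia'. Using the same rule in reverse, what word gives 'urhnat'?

Letter i (0-indexed) is shifted by i+2, so successive shifts are 2, 3, 4, ….
Undoing it on urhnat: u−2=s, r−3=o, h−4=d, n−5=i, a−6=u, t−7=m.

sodium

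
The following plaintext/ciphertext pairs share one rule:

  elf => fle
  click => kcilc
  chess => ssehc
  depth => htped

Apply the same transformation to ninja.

ajnin

It's just the letters in reverse order.
On ninja: reverse → ajnin.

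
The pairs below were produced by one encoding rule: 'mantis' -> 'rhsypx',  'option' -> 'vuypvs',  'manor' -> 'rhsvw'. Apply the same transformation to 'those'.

ymvxl

The shift depends on letter class: consonant m→r is +5, but vowel a→h is +7. Two shifts are in play — +7 for a/e/i/o/u, +5 for every other letter.
On those: t(cons)+5=y, h(cons)+5=m, o(vowel)+7=v, s(cons)+5=x, e(vowel)+7=l.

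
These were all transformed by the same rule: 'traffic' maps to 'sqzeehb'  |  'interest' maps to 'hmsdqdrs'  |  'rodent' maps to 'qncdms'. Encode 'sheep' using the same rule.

Compare letters: t→s is +25, r→q is +25, a→z is +25 — a constant shift. It's a constant shift of +25 (ROT25).
For sheep: s+25=r, h+25=g, e+25=d, e+25=d, p+25=o.

rgddo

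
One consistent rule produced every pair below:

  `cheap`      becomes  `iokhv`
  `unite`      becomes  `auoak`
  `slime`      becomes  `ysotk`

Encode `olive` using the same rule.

usock

Shifts by position in cheap: pos 0: c→i (+6), pos 1: h→o (+7), pos 2: e→k (+6), pos 3: a→h (+7) — repeating every 2. The shifts repeat in a cycle of length 2: positions 0,1,… shift by +6, +7, then the pattern repeats.
Applying it to olive: o+6=u, l+7=s, i+6=o, v+7=c, e+6=k.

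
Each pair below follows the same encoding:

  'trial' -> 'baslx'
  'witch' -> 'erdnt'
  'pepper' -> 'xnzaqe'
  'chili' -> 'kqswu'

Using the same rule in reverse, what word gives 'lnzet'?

depth

The shift increases by 1 at each position, starting from +8: 8, 9, 10, ….
Reversing it on lnzet: l−8=d, n−9=e, z−10=p, e−11=t, t−12=h.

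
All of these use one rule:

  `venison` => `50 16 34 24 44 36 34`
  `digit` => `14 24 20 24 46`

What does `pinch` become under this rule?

v(#22)→50 and e(#5)→16: differences scale by 2, so n = 2·pos + 6. Each letter becomes 2×(its alphabet position, a=1..z=26) + 6.
For pinch: p=16→38, i=9→24, n=14→34, c=3→12, h=8→22.

38 24 34 12 22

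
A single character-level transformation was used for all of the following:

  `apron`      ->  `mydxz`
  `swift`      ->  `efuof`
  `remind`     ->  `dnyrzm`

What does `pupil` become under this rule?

bdbrx

Shifts by position in apron: pos 0: a→m (+12), pos 1: p→y (+9), pos 2: r→d (+12), pos 3: o→x (+9) — repeating every 2. It's a Vigenère-style cipher with numeric key [12,9]: position i shifts by key[i mod 2].
On pupil: p+12=b, u+9=d, p+12=b, i+9=r, l+12=x.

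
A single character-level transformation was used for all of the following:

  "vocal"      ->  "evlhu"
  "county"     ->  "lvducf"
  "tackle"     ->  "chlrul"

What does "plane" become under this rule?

Shifts by position in vocal: pos 0: v→e (+9), pos 1: o→v (+7), pos 2: c→l (+9), pos 3: a→h (+7) — repeating every 2. It's a Vigenère-style cipher with numeric key [9,7]: position i shifts by key[i mod 2].
On plane: p+9=y, l+7=s, a+9=j, n+7=u, e+9=n.

ysjun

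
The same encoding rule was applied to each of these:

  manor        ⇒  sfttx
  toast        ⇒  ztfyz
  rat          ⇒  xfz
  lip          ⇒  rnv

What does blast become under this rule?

hrfyz

The rule splits by letter class: vowels +5, consonants +6.
For blast: b(cons)+6=h, l(cons)+6=r, a(vowel)+5=f, s(cons)+6=y, t(cons)+6=z.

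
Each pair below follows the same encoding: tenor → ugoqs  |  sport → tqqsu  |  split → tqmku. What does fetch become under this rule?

The shift depends on letter class: consonant t→u is +1, but vowel e→g is +2. Vowels shift forward by 2 and consonants shift forward by 1.
On fetch: f(cons)+1=g, e(vowel)+2=g, t(cons)+1=u, c(cons)+1=d, h(cons)+1=i.

ggudi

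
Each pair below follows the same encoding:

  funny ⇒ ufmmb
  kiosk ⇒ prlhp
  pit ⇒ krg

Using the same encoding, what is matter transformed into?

nzggvi

Each pair mirrors across the alphabet (f↔u, u↔f, n↔m): positions sum to 25. Each letter is replaced by its mirror in the alphabet: a↔z, b↔y, c↔x, and so on (the Atbash cipher).
Applying it to matter: m↔n, a↔z, t↔g, t↔g, e↔v, r↔i.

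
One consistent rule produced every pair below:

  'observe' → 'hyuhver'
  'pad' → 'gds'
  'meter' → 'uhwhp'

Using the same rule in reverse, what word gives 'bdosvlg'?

display

The output letters match the input read backwards, each shifted +3: observe reversed is evresbo. The word is reversed, then every letter is shifted forward by 3.
Decoding bdosvlg: shift back: b−3=y, d−3=a, o−3=l, s−3=p, v−3=s, l−3=i, g−3=d → yalpsid; then reverse → display.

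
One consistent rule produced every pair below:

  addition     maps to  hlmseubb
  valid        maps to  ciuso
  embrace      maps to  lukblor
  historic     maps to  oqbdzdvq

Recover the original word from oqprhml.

highway

Letter i (0-indexed) is shifted by i+7, so successive shifts are 7, 8, 9, ….
Decoding oqprhml: o−7=h, q−8=i, p−9=g, r−10=h, h−11=w, m−12=a, l−13=y.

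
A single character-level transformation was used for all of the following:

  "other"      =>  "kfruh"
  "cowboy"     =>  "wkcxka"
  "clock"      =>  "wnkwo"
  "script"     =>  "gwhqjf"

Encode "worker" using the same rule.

ckhouh

o(14)→k(10) and t(19)→f(5) fit y≡25x+24 (mod 26); the inverse of 25 mod 26 is 25. This is an affine cipher: with a=0,…,z=25, each position x becomes (25x+24) mod 26.
Applying it to worker: w(22)→25·22+24≡2=c; o(14)→25·14+24≡10=k; r(17)→25·17+24≡7=h; k(10)→25·10+24≡14=o; e(4)→25·4+24≡20=u; r(17)→25·17+24≡7=h (all mod 26).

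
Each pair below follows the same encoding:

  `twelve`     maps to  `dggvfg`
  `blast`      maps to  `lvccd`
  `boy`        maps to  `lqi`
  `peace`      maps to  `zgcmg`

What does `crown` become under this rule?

The shift depends on letter class: consonant t→d is +10, but vowel e→g is +2. The rule splits by letter class: vowels +2, consonants +10.
For crown: c(cons)+10=m, r(cons)+10=b, o(vowel)+2=q, w(cons)+10=g, n(cons)+10=x.

mbqgx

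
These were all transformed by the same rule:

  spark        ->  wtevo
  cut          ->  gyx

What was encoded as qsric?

Compare letters: s→w is +4, p→t is +4, a→e is +4 — a constant shift. Every letter moves 4 places later in the alphabet, wrapping around z→a.
Reversing it on qsric: q−4=m, s−4=o, r−4=n, i−4=e, c−4=y.

money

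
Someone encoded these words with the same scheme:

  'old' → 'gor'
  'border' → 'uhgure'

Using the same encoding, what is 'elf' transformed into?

The output letters match the input read backwards, each shifted +3: old reversed is dlo. The word is reversed, then every letter is shifted forward by 3.
On elf: reverse → fle; then shift: f+3=i, l+3=o, e+3=h.

ioh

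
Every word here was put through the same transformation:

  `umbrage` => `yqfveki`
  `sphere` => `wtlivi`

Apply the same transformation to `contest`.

gsrxiwx

Compare letters: u→y is +4, m→q is +4, b→f is +4 — a constant shift. This is a Caesar cipher with shift 4.
On contest: c+4=g, o+4=s, n+4=r, t+4=x, e+4=i, s+4=w, t+4=x.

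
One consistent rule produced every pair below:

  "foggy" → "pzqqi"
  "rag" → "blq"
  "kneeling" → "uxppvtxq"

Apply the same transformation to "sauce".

The shift depends on letter class: consonant f→p is +10, but vowel o→z is +11. Two shifts are in play — +11 for a/e/i/o/u, +10 for every other letter.
For sauce: s(cons)+10=c, a(vowel)+11=l, u(vowel)+11=f, c(cons)+10=m, e(vowel)+11=p.

clfmp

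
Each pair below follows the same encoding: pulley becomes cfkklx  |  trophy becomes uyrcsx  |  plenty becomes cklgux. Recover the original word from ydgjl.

rinse

p(15)→c(2) and u(20)→f(5) fit y≡11x+19 (mod 26); the inverse of 11 mod 26 is 19. Treating letters as 0–25, the rule is x ↦ 11x + 19 (mod 26).
Undoing it on ydgjl: y(24)→19·(24−19)≡17=r; d(3)→19·(3−19)≡8=i; g(6)→19·(6−19)≡13=n; j(9)→19·(9−19)≡18=s; l(11)→19·(11−19)≡4=e (all mod 26).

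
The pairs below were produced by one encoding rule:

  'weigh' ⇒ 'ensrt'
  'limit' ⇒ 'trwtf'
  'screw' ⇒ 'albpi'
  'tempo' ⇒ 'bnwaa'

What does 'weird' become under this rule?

enscp

Letter i (0-indexed) is shifted by i+8, so successive shifts are 8, 9, 10, ….
Applying it to weird: w+8=e, e+9=n, i+10=s, r+11=c, d+12=p.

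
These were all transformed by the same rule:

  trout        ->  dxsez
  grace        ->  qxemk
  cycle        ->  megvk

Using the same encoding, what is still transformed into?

Shifts by position in trout: pos 0: t→d (+10), pos 1: r→x (+6), pos 2: o→s (+4), pos 3: u→e (+10), pos 4: t→z (+6) — repeating every 3. It's a Vigenère-style cipher with numeric key [10,6,4]: position i shifts by key[i mod 3].
On still: s+10=c, t+6=z, i+4=m, l+10=v, l+6=r.

czmvr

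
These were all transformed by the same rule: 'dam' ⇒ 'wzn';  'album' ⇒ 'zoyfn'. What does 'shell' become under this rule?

hsvoo

Each pair mirrors across the alphabet (d↔w, a↔z, m↔n): positions sum to 25. Each letter is replaced by its mirror in the alphabet: a↔z, b↔y, c↔x, and so on (the Atbash cipher).
For shell: s↔h, h↔s, e↔v, l↔o, l↔o.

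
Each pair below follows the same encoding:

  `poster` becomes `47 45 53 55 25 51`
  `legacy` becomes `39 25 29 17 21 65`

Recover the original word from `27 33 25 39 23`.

Each letter becomes 2×(its alphabet position, a=1..z=26) + 15.
Reversing it on 27 33 25 39 23: 27→(27−15)÷2=6=f, 33→(33−15)÷2=9=i, 25→(25−15)÷2=5=e, 39→(39−15)÷2=12=l, 23→(23−15)÷2=4=d.

field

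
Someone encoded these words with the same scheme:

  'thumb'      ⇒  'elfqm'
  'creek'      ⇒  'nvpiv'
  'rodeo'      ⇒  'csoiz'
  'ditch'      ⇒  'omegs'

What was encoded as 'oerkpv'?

dagger

It's a Vigenère-style cipher with numeric key [11,4]: position i shifts by key[i mod 2].
Decoding oerkpv: o−11=d, e−4=a, r−11=g, k−4=g, p−11=e, v−4=r.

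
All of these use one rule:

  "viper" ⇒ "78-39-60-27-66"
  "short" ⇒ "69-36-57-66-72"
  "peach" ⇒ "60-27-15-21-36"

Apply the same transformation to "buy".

18-75-87

v(#22)→78 and i(#9)→39: differences scale by 3, so n = 3·pos + 12. The formula is n = 3×(alphabet index, a=1) + 12.
On buy: b=2→18, u=21→75, y=25→87.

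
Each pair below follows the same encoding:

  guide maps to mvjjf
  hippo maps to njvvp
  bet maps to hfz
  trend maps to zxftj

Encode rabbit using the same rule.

xbhhjz

Vowels shift forward by 1 and consonants shift forward by 6.
For rabbit: r(cons)+6=x, a(vowel)+1=b, b(cons)+6=h, b(cons)+6=h, i(vowel)+1=j, t(cons)+6=z.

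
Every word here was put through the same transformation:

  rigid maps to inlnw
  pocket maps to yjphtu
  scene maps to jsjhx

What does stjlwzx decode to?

surgeon

Two steps: reverse the string, then apply a Caesar shift of +5.
Decoding stjlwzx: shift back: s−5=n, t−5=o, j−5=e, l−5=g, w−5=r, z−5=u, x−5=s → noegrus; then reverse → surgeon.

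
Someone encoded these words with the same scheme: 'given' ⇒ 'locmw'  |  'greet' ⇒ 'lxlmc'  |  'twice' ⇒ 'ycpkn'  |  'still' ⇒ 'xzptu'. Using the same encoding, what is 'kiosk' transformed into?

In given: g→l is +5, i→o is +6, v→c is +7, e→m is +8 — the shift increases by 1 each position. Each letter shifts forward by (position + 5), i.e. 5, 6, 7, … — the shift grows by one for each successive letter.
Applying it to kiosk: k+5=p, i+6=o, o+7=v, s+8=a, k+9=t.

povat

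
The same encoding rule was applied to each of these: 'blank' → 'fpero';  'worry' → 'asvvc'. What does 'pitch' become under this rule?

It's a constant shift of +4 (ROT4).
On pitch: p+4=t, i+4=m, t+4=x, c+4=g, h+4=l.

tmxgl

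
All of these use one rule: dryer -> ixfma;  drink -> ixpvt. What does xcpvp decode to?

swing

Letter i (0-indexed) is shifted by i+5, so successive shifts are 5, 6, 7, ….
Decoding xcpvp: x−5=s, c−6=w, p−7=i, v−8=n, p−9=g.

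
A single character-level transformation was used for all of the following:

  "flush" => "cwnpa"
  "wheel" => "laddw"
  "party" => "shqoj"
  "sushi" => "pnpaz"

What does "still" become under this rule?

f(5)→c(2) and l(11)→w(22) fit y≡25x+7 (mod 26); the inverse of 25 mod 26 is 25. This is an affine cipher: with a=0,…,z=25, each position x becomes (25x+7) mod 26.
On still: s(18)→25·18+7≡15=p; t(19)→25·19+7≡14=o; i(8)→25·8+7≡25=z; l(11)→25·11+7≡22=w; l(11)→25·11+7≡22=w (all mod 26).

pozww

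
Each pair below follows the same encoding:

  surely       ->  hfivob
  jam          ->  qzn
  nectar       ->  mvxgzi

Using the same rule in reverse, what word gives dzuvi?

Each pair mirrors across the alphabet (s↔h, u↔f, r↔i): positions sum to 25. Letters are reflected about the middle of the alphabet (position → 25−position): Atbash.
Reversing it on dzuvi: d↔w, z↔a, u↔f, v↔e, i↔r.

wafer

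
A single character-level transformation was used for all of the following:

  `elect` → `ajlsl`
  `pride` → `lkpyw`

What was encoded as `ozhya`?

Two steps: reverse the string, then apply a Caesar shift of +7.
Reversing it on ozhya: shift back: o−7=h, z−7=s, h−7=a, y−7=r, a−7=t → hsart; then reverse → trash.

trash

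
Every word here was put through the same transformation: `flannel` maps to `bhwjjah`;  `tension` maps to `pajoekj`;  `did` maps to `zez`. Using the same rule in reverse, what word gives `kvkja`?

Compare letters: f→b is +22, l→h is +22, a→w is +22 — a constant shift. Every letter moves 22 places later in the alphabet, wrapping around z→a.
Undoing it on kvkja: k−22=o, v−22=z, k−22=o, j−22=n, a−22=e.

ozone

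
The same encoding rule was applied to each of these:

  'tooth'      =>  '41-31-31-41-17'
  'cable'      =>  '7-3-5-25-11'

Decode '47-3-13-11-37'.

t(#20)→41 and o(#15)→31: differences scale by 2, so n = 2·pos + 1. The formula is n = 2×(alphabet index, a=1) + 1.
Undoing it on 47-3-13-11-37: 47→(47−1)÷2=23=w, 3→(3−1)÷2=1=a, 13→(13−1)÷2=6=f, 11→(11−1)÷2=5=e, 37→(37−1)÷2=18=r.

wafer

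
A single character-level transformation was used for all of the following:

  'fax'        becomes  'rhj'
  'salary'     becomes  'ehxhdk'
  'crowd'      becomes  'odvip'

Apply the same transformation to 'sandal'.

ehzphx

The shift depends on letter class: consonant f→r is +12, but vowel a→h is +7. Two shifts are in play — +7 for a/e/i/o/u, +12 for every other letter.
On sandal: s(cons)+12=e, a(vowel)+7=h, n(cons)+12=z, d(cons)+12=p, a(vowel)+7=h, l(cons)+12=x.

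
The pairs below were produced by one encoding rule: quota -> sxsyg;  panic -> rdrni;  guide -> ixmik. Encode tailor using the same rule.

vdmquy

In quota: q→s is +2, u→x is +3, o→s is +4, t→y is +5 — the shift increases by 1 each position. Letter i (0-indexed) is shifted by i+2, so successive shifts are 2, 3, 4, ….
On tailor: t+2=v, a+3=d, i+4=m, l+5=q, o+6=u, r+7=y.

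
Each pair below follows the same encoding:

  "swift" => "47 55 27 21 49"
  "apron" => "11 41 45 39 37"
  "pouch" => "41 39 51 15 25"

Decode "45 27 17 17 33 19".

s(#19)→47 and w(#23)→55: differences scale by 2, so n = 2·pos + 9. The formula is n = 2×(alphabet index, a=1) + 9.
Reversing it on 45 27 17 17 33 19: 45→(45−9)÷2=18=r, 27→(27−9)÷2=9=i, 17→(17−9)÷2=4=d, 17→(17−9)÷2=4=d, 33→(33−9)÷2=12=l, 19→(19−9)÷2=5=e.

riddle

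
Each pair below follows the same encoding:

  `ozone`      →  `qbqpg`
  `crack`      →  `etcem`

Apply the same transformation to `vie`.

Each letter is shifted forward by 2 in the alphabet (a Caesar shift of +2).
Applying it to vie: v+2=x, i+2=k, e+2=g.

xkg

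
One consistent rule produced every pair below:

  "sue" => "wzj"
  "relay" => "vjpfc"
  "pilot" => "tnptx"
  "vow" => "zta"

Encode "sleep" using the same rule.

wpjjt

The shift depends on letter class: consonant s→w is +4, but vowel u→z is +5. Two shifts are in play — +5 for a/e/i/o/u, +4 for every other letter.
On sleep: s(cons)+4=w, l(cons)+4=p, e(vowel)+5=j, e(vowel)+5=j, p(cons)+4=t.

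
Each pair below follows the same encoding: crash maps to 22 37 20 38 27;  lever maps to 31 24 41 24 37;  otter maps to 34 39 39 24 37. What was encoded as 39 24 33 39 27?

tenth

c is letter #3 and maps to 22: an offset of 19. Letters become their 1-based position plus 19 (so a→20, b→21, …).
Undoing it on 39 24 33 39 27: 39→(39−19)÷1=20=t, 24→(24−19)÷1=5=e, 33→(33−19)÷1=14=n, 39→(39−19)÷1=20=t, 27→(27−19)÷1=8=h.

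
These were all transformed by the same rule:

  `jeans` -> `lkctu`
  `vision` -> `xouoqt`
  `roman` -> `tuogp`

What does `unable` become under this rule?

wtchnk

Shifts by position in jeans: pos 0: j→l (+2), pos 1: e→k (+6), pos 2: a→c (+2), pos 3: n→t (+6) — repeating every 2. The shifts repeat in a cycle of length 2: positions 0,1,… shift by +2, +6, then the pattern repeats.
For unable: u+2=w, n+6=t, a+2=c, b+6=h, l+2=n, e+6=k.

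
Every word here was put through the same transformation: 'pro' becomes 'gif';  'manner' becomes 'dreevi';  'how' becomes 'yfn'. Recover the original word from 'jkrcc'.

stall

Compare letters: p→g is +17, r→i is +17, o→f is +17 — a constant shift. This is a Caesar cipher with shift 17.
Undoing it on jkrcc: j−17=s, k−17=t, r−17=a, c−17=l, c−17=l.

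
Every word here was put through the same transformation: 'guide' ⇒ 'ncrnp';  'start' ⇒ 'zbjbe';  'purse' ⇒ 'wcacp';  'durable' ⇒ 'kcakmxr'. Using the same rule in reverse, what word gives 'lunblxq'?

In guide: g→n is +7, u→c is +8, i→r is +9, d→n is +10 — the shift increases by 1 each position. The shift increases by 1 at each position, starting from +7: 7, 8, 9, ….
Decoding lunblxq: l−7=e, u−8=m, n−9=e, b−10=r, l−11=a, x−12=l, q−13=d.

emerald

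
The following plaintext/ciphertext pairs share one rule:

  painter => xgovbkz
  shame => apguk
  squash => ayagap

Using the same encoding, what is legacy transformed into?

The shift depends on letter class: consonant p→x is +8, but vowel a→g is +6. The rule splits by letter class: vowels +6, consonants +8.
For legacy: l(cons)+8=t, e(vowel)+6=k, g(cons)+8=o, a(vowel)+6=g, c(cons)+8=k, y(cons)+8=g.

tkogkg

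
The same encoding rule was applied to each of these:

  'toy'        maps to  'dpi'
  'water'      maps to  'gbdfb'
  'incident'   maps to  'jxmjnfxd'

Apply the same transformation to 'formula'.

ppbwvvb

Vowels shift forward by 1 and consonants shift forward by 10.
On formula: f(cons)+10=p, o(vowel)+1=p, r(cons)+10=b, m(cons)+10=w, u(vowel)+1=v, l(cons)+10=v, a(vowel)+1=b.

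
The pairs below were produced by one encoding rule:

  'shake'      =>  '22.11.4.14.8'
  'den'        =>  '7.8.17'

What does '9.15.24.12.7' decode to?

s is letter #19 and maps to 22: an offset of 3. Each letter is replaced by its alphabet position (a=1..z=26) + 3.
Undoing it on 9.15.24.12.7: 9→(9−3)÷1=6=f, 15→(15−3)÷1=12=l, 24→(24−3)÷1=21=u, 12→(12−3)÷1=9=i, 7→(7−3)÷1=4=d.

fluid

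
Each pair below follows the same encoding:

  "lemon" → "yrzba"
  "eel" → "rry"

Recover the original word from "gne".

tar

Compare letters: l→y is +13, e→r is +13, m→z is +13 — a constant shift. It's a constant shift of +13 (ROT13).
Decoding gne: g−13=t, n−13=a, e−13=r.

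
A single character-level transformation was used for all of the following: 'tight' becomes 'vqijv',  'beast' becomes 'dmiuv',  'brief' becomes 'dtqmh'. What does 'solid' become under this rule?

The rule splits by letter class: vowels +8, consonants +2.
For solid: s(cons)+2=u, o(vowel)+8=w, l(cons)+2=n, i(vowel)+8=q, d(cons)+2=f.

uwnqf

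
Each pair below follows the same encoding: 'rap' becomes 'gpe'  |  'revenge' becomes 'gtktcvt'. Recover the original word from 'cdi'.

This is a Caesar cipher with shift 15.
Decoding cdi: c−15=n, d−15=o, i−15=t.

not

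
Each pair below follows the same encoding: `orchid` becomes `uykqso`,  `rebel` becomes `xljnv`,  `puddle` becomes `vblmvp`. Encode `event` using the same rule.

kcmwd

In orchid: o→u is +6, r→y is +7, c→k is +8, h→q is +9 — the shift increases by 1 each position. Each letter shifts forward by (position + 6), i.e. 6, 7, 8, … — the shift grows by one for each successive letter.
For event: e+6=k, v+7=c, e+8=m, n+9=w, t+10=d.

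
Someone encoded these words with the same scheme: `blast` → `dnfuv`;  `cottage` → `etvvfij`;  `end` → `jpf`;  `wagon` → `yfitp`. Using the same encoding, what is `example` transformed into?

jzfornj

The shift depends on letter class: consonant b→d is +2, but vowel a→f is +5. Vowels shift forward by 5 and consonants shift forward by 2.
Applying it to example: e(vowel)+5=j, x(cons)+2=z, a(vowel)+5=f, m(cons)+2=o, p(cons)+2=r, l(cons)+2=n, e(vowel)+5=j.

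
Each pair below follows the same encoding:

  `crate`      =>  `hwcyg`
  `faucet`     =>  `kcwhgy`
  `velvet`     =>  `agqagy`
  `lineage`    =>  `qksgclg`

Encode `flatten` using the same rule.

kqcyygs

The shift depends on letter class: consonant c→h is +5, but vowel a→c is +2. Vowels shift forward by 2 and consonants shift forward by 5.
For flatten: f(cons)+5=k, l(cons)+5=q, a(vowel)+2=c, t(cons)+5=y, t(cons)+5=y, e(vowel)+2=g, n(cons)+5=s.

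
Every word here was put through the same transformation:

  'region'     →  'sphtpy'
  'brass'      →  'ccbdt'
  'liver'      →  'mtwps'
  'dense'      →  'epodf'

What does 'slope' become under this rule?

twpaf

Shifts by position in region: pos 0: r→s (+1), pos 1: e→p (+11), pos 2: g→h (+1), pos 3: i→t (+11) — repeating every 2. It's a Vigenère-style cipher with numeric key [1,11]: position i shifts by key[i mod 2].
For slope: s+1=t, l+11=w, o+1=p, p+11=a, e+1=f.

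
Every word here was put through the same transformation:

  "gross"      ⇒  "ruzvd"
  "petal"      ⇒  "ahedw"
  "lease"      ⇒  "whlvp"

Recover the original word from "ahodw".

pedal

Shifts by position in gross: pos 0: g→r (+11), pos 1: r→u (+3), pos 2: o→z (+11), pos 3: s→v (+3) — repeating every 2. The shifts repeat in a cycle of length 2: positions 0,1,… shift by +11, +3, then the pattern repeats.
Decoding ahodw: a−11=p, h−3=e, o−11=d, d−3=a, w−11=l.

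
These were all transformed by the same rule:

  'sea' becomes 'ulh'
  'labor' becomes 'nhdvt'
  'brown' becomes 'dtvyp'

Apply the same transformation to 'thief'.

The shift depends on letter class: consonant s→u is +2, but vowel e→l is +7. Vowels shift forward by 7 and consonants shift forward by 2.
For thief: t(cons)+2=v, h(cons)+2=j, i(vowel)+7=p, e(vowel)+7=l, f(cons)+2=h.

vjplh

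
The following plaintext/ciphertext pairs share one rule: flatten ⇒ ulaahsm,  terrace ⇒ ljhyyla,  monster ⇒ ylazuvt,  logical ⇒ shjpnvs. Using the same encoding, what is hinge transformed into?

lnupo

The output letters match the input read backwards, each shifted +7: flatten reversed is nettalf. Two steps: reverse the string, then apply a Caesar shift of +7.
On hinge: reverse → egnih; then shift: e+7=l, g+7=n, n+7=u, i+7=p, h+7=o.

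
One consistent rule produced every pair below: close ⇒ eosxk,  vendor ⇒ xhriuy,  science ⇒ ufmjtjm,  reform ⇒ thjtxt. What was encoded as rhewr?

The shift increases by 1 at each position, starting from +2: 2, 3, 4, ….
Decoding rhewr: r−2=p, h−3=e, e−4=a, w−5=r, r−6=l.

pearl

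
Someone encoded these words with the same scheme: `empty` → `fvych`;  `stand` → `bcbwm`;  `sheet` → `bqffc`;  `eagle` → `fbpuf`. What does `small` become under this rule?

The shift depends on letter class: consonant m→v is +9, but vowel e→f is +1. The rule splits by letter class: vowels +1, consonants +9.
On small: s(cons)+9=b, m(cons)+9=v, a(vowel)+1=b, l(cons)+9=u, l(cons)+9=u.

bvbuu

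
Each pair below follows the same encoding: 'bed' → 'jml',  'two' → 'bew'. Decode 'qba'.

Compare letters: b→j is +8, e→m is +8, d→l is +8 — a constant shift. It's a constant shift of +8 (ROT8).
Undoing it on qba: q−8=i, b−8=t, a−8=s.

its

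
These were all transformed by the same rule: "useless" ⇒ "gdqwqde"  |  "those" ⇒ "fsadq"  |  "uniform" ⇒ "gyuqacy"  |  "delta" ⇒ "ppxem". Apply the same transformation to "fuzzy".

Shifts by position in useless: pos 0: u→g (+12), pos 1: s→d (+11), pos 2: e→q (+12), pos 3: l→w (+11) — repeating every 2. The shifts repeat in a cycle of length 2: positions 0,1,… shift by +12, +11, then the pattern repeats.
Applying it to fuzzy: f+12=r, u+11=f, z+12=l, z+11=k, y+12=k.

rflkk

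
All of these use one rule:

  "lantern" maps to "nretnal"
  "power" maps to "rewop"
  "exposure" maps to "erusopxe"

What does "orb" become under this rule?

bro

The output letters match the input read backwards: lantern reversed is nretnal. The word is simply reversed.
For orb: reverse → bro.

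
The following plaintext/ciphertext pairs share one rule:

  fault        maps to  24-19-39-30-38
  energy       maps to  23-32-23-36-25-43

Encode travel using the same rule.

The number is (letter's place in the alphabet, a=1) + 18.
For travel: t=20→38, r=18→36, a=1→19, v=22→40, e=5→23, l=12→30.

38-36-19-40-23-30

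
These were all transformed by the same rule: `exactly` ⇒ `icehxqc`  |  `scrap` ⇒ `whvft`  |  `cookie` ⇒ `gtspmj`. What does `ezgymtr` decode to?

Shifts by position in exactly: pos 0: e→i (+4), pos 1: x→c (+5), pos 2: a→e (+4), pos 3: c→h (+5) — repeating every 2. The shifts repeat in a cycle of length 2: positions 0,1,… shift by +4, +5, then the pattern repeats.
Decoding ezgymtr: e−4=a, z−5=u, g−4=c, y−5=t, m−4=i, t−5=o, r−4=n.

auction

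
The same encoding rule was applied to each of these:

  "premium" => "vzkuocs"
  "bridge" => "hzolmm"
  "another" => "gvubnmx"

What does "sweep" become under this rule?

Shifts by position in premium: pos 0: p→v (+6), pos 1: r→z (+8), pos 2: e→k (+6), pos 3: m→u (+8) — repeating every 2. It's a Vigenère-style cipher with numeric key [6,8]: position i shifts by key[i mod 2].
Applying it to sweep: s+6=y, w+8=e, e+6=k, e+8=m, p+6=v.

yekmv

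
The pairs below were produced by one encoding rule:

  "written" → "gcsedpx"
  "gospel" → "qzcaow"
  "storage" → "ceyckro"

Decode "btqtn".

rigid

Shifts by position in written: pos 0: w→g (+10), pos 1: r→c (+11), pos 2: i→s (+10), pos 3: t→e (+11) — repeating every 2. A repeating key of period 2 is used — shifts +10, +11 over and over.
Undoing it on btqtn: b−10=r, t−11=i, q−10=g, t−11=i, n−10=d.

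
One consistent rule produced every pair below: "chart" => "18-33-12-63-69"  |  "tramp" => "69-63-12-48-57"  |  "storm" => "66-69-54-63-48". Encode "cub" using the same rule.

18-72-15

c(#3)→18 and h(#8)→33: differences scale by 3, so n = 3·pos + 9. Each letter becomes 3×(its alphabet position, a=1..z=26) + 9.
On cub: c=3→18, u=21→72, b=2→15.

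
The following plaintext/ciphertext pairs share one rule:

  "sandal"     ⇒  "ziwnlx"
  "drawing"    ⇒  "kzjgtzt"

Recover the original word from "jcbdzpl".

Each letter shifts forward by (position + 7), i.e. 7, 8, 9, … — the shift grows by one for each successive letter.
Decoding jcbdzpl: j−7=c, c−8=u, b−9=s, d−10=t, z−11=o, p−12=d, l−13=y.

custody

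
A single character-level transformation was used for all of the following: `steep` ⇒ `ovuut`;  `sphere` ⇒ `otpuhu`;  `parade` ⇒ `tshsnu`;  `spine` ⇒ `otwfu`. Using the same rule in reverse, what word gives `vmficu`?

tongue

Each letter's alphabet position (a=0..z=25) is mapped through 7·x+18 mod 26 — an affine cipher.
Reversing it on vmficu: v(21)→15·(21−18)≡19=t; m(12)→15·(12−18)≡14=o; f(5)→15·(5−18)≡13=n; i(8)→15·(8−18)≡6=g; c(2)→15·(2−18)≡20=u; u(20)→15·(20−18)≡4=e (all mod 26).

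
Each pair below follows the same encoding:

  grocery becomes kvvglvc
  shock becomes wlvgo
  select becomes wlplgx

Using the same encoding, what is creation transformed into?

gvlhxpvr

The shift depends on letter class: consonant g→k is +4, but vowel o→v is +7. The rule splits by letter class: vowels +7, consonants +4.
For creation: c(cons)+4=g, r(cons)+4=v, e(vowel)+7=l, a(vowel)+7=h, t(cons)+4=x, i(vowel)+7=p, o(vowel)+7=v, n(cons)+4=r.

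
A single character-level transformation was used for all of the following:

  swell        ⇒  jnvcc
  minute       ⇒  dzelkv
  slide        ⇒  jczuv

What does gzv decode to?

pie

Compare letters: s→j is +17, w→n is +17, e→v is +17 — a constant shift. Every letter moves 17 places later in the alphabet, wrapping around z→a.
Decoding gzv: g−17=p, z−17=i, v−17=e.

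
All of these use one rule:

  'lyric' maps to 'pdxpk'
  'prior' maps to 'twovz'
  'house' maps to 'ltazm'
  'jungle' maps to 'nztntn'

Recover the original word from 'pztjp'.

Each letter shifts forward by (position + 4), i.e. 4, 5, 6, … — the shift grows by one for each successive letter.
Decoding pztjp: p−4=l, z−5=u, t−6=n, j−7=c, p−8=h.

lunch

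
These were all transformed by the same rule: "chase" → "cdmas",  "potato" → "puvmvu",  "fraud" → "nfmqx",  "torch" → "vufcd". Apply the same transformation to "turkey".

vqfosw

c(2)→c(2) and h(7)→d(3) fit y≡21x+12 (mod 26); the inverse of 21 mod 26 is 5. Each letter's alphabet position (a=0..z=25) is mapped through 21·x+12 mod 26 — an affine cipher.
For turkey: t(19)→21·19+12≡21=v; u(20)→21·20+12≡16=q; r(17)→21·17+12≡5=f; k(10)→21·10+12≡14=o; e(4)→21·4+12≡18=s; y(24)→21·24+12≡22=w (all mod 26).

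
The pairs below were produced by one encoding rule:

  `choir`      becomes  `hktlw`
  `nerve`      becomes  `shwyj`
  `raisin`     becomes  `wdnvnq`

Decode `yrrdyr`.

tomato

Shifts by position in choir: pos 0: c→h (+5), pos 1: h→k (+3), pos 2: o→t (+5), pos 3: i→l (+3) — repeating every 2. The shifts repeat in a cycle of length 2: positions 0,1,… shift by +5, +3, then the pattern repeats.
Reversing it on yrrdyr: y−5=t, r−3=o, r−5=m, d−3=a, y−5=t, r−3=o.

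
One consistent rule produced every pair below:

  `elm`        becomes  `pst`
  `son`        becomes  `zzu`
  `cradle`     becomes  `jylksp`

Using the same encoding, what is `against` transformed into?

The shift depends on letter class: consonant l→s is +7, but vowel e→p is +11. Vowels shift forward by 11 and consonants shift forward by 7.
On against: a(vowel)+11=l, g(cons)+7=n, a(vowel)+11=l, i(vowel)+11=t, n(cons)+7=u, s(cons)+7=z, t(cons)+7=a.

lnltuza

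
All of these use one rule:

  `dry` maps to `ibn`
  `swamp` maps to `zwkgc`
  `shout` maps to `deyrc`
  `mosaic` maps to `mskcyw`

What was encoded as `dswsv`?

limit

The output letters match the input read backwards, each shifted +10: dry reversed is yrd. Read the word backwards and shift each letter +10.
Reversing it on dswsv: shift back: d−10=t, s−10=i, w−10=m, s−10=i, v−10=l → timil; then reverse → limit.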